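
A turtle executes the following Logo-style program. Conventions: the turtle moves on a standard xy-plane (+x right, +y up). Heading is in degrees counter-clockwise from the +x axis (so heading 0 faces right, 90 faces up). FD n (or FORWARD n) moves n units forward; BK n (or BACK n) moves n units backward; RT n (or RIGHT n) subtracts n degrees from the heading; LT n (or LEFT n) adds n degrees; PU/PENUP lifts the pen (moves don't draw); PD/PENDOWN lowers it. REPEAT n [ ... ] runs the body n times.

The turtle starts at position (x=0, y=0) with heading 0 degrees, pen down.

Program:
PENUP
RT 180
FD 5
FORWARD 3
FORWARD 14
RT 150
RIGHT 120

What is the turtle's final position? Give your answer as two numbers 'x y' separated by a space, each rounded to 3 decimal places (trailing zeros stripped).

Executing turtle program step by step:
Start: pos=(0,0), heading=0, pen down
PU: pen up
RT 180: heading 0 -> 180
FD 5: (0,0) -> (-5,0) [heading=180, move]
FD 3: (-5,0) -> (-8,0) [heading=180, move]
FD 14: (-8,0) -> (-22,0) [heading=180, move]
RT 150: heading 180 -> 30
RT 120: heading 30 -> 270
Final: pos=(-22,0), heading=270, 0 segment(s) drawn

Answer: -22 0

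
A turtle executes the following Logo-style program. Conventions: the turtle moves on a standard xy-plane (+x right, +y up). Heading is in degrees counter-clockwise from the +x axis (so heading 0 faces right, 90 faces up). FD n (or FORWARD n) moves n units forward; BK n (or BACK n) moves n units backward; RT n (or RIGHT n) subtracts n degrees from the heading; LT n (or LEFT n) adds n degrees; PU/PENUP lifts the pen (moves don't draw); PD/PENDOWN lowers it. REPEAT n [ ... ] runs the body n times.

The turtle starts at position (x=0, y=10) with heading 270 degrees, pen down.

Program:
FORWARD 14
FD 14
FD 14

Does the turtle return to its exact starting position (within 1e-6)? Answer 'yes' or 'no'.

Executing turtle program step by step:
Start: pos=(0,10), heading=270, pen down
FD 14: (0,10) -> (0,-4) [heading=270, draw]
FD 14: (0,-4) -> (0,-18) [heading=270, draw]
FD 14: (0,-18) -> (0,-32) [heading=270, draw]
Final: pos=(0,-32), heading=270, 3 segment(s) drawn

Start position: (0, 10)
Final position: (0, -32)
Distance = 42; >= 1e-6 -> NOT closed

Answer: no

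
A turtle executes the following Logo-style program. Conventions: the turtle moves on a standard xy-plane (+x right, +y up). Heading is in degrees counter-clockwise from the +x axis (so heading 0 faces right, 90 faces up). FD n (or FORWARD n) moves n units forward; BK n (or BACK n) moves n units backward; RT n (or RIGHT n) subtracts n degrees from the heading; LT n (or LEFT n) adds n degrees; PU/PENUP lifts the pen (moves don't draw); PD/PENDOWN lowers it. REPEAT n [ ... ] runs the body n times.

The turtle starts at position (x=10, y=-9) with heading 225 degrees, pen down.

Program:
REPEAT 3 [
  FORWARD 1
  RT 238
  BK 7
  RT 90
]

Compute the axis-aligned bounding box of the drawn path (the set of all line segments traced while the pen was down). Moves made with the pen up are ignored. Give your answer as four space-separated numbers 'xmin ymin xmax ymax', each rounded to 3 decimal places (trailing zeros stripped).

Answer: -8.451 -17.771 10 -8.132

Derivation:
Executing turtle program step by step:
Start: pos=(10,-9), heading=225, pen down
REPEAT 3 [
  -- iteration 1/3 --
  FD 1: (10,-9) -> (9.293,-9.707) [heading=225, draw]
  RT 238: heading 225 -> 347
  BK 7: (9.293,-9.707) -> (2.472,-8.132) [heading=347, draw]
  RT 90: heading 347 -> 257
  -- iteration 2/3 --
  FD 1: (2.472,-8.132) -> (2.247,-9.107) [heading=257, draw]
  RT 238: heading 257 -> 19
  BK 7: (2.247,-9.107) -> (-4.371,-11.386) [heading=19, draw]
  RT 90: heading 19 -> 289
  -- iteration 3/3 --
  FD 1: (-4.371,-11.386) -> (-4.046,-12.331) [heading=289, draw]
  RT 238: heading 289 -> 51
  BK 7: (-4.046,-12.331) -> (-8.451,-17.771) [heading=51, draw]
  RT 90: heading 51 -> 321
]
Final: pos=(-8.451,-17.771), heading=321, 6 segment(s) drawn

Segment endpoints: x in {-8.451, -4.371, -4.046, 2.247, 2.472, 9.293, 10}, y in {-17.771, -12.331, -11.386, -9.707, -9.107, -9, -8.132}
xmin=-8.451, ymin=-17.771, xmax=10, ymax=-8.132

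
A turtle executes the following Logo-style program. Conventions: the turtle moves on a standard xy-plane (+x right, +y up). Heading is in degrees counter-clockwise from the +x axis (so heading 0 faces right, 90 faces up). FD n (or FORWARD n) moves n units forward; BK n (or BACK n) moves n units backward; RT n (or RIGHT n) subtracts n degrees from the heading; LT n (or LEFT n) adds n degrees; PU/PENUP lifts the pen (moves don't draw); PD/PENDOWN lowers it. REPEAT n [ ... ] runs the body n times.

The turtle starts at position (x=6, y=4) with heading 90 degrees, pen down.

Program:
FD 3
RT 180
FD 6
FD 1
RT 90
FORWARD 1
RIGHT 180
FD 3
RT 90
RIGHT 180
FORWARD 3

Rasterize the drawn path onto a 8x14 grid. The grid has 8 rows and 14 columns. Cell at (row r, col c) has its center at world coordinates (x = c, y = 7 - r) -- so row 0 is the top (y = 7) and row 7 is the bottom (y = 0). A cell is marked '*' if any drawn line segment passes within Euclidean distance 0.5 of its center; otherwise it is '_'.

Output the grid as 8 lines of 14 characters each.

Segment 0: (6,4) -> (6,7)
Segment 1: (6,7) -> (6,1)
Segment 2: (6,1) -> (6,0)
Segment 3: (6,0) -> (5,-0)
Segment 4: (5,-0) -> (8,0)
Segment 5: (8,0) -> (8,3)

Answer: ______*_______
______*_______
______*_______
______*_______
______*_*_____
______*_*_____
______*_*_____
_____****_____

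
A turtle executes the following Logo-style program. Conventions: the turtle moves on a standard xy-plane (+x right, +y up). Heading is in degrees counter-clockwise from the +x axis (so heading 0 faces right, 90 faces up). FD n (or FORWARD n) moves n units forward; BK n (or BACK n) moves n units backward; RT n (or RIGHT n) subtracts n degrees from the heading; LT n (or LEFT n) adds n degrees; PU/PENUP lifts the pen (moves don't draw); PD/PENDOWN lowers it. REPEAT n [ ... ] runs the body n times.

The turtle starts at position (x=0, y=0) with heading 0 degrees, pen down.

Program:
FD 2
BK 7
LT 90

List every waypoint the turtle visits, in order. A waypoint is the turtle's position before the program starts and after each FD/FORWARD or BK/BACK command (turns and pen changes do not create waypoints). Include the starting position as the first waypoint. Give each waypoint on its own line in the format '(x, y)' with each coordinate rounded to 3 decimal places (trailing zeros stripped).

Executing turtle program step by step:
Start: pos=(0,0), heading=0, pen down
FD 2: (0,0) -> (2,0) [heading=0, draw]
BK 7: (2,0) -> (-5,0) [heading=0, draw]
LT 90: heading 0 -> 90
Final: pos=(-5,0), heading=90, 2 segment(s) drawn
Waypoints (3 total):
(0, 0)
(2, 0)
(-5, 0)

Answer: (0, 0)
(2, 0)
(-5, 0)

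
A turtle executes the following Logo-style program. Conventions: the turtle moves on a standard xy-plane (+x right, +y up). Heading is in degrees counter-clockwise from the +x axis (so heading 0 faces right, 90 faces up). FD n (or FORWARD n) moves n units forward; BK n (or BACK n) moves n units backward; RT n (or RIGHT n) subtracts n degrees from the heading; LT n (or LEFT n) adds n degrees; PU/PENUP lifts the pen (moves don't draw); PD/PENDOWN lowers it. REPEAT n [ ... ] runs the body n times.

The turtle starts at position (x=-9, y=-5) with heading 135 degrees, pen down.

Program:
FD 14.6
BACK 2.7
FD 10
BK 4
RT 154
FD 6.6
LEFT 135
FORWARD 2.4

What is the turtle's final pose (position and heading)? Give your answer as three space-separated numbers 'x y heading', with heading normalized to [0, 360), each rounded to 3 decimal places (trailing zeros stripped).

Executing turtle program step by step:
Start: pos=(-9,-5), heading=135, pen down
FD 14.6: (-9,-5) -> (-19.324,5.324) [heading=135, draw]
BK 2.7: (-19.324,5.324) -> (-17.415,3.415) [heading=135, draw]
FD 10: (-17.415,3.415) -> (-24.486,10.486) [heading=135, draw]
BK 4: (-24.486,10.486) -> (-21.657,7.657) [heading=135, draw]
RT 154: heading 135 -> 341
FD 6.6: (-21.657,7.657) -> (-15.417,5.508) [heading=341, draw]
LT 135: heading 341 -> 116
FD 2.4: (-15.417,5.508) -> (-16.469,7.666) [heading=116, draw]
Final: pos=(-16.469,7.666), heading=116, 6 segment(s) drawn

Answer: -16.469 7.666 116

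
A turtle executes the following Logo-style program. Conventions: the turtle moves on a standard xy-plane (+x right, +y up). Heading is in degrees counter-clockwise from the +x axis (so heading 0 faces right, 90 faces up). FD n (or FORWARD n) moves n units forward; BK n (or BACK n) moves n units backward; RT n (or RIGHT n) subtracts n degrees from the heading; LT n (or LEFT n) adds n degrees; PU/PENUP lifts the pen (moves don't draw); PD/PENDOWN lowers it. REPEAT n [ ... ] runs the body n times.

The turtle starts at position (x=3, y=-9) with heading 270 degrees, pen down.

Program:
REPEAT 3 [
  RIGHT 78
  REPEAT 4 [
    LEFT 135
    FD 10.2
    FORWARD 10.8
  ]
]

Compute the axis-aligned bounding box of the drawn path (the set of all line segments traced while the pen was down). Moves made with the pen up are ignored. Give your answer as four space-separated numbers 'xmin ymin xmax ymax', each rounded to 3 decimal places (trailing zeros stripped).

Executing turtle program step by step:
Start: pos=(3,-9), heading=270, pen down
REPEAT 3 [
  -- iteration 1/3 --
  RT 78: heading 270 -> 192
  REPEAT 4 [
    -- iteration 1/4 --
    LT 135: heading 192 -> 327
    FD 10.2: (3,-9) -> (11.554,-14.555) [heading=327, draw]
    FD 10.8: (11.554,-14.555) -> (20.612,-20.437) [heading=327, draw]
    -- iteration 2/4 --
    LT 135: heading 327 -> 102
    FD 10.2: (20.612,-20.437) -> (18.491,-10.46) [heading=102, draw]
    FD 10.8: (18.491,-10.46) -> (16.246,0.104) [heading=102, draw]
    -- iteration 3/4 --
    LT 135: heading 102 -> 237
    FD 10.2: (16.246,0.104) -> (10.691,-8.451) [heading=237, draw]
    FD 10.8: (10.691,-8.451) -> (4.809,-17.508) [heading=237, draw]
    -- iteration 4/4 --
    LT 135: heading 237 -> 12
    FD 10.2: (4.809,-17.508) -> (14.786,-15.388) [heading=12, draw]
    FD 10.8: (14.786,-15.388) -> (25.35,-13.142) [heading=12, draw]
  ]
  -- iteration 2/3 --
  RT 78: heading 12 -> 294
  REPEAT 4 [
    -- iteration 1/4 --
    LT 135: heading 294 -> 69
    FD 10.2: (25.35,-13.142) -> (29.005,-3.62) [heading=69, draw]
    FD 10.8: (29.005,-3.62) -> (32.875,6.463) [heading=69, draw]
    -- iteration 2/4 --
    LT 135: heading 69 -> 204
    FD 10.2: (32.875,6.463) -> (23.557,2.314) [heading=204, draw]
    FD 10.8: (23.557,2.314) -> (13.691,-2.079) [heading=204, draw]
    -- iteration 3/4 --
    LT 135: heading 204 -> 339
    FD 10.2: (13.691,-2.079) -> (23.213,-5.734) [heading=339, draw]
    FD 10.8: (23.213,-5.734) -> (33.296,-9.604) [heading=339, draw]
    -- iteration 4/4 --
    LT 135: heading 339 -> 114
    FD 10.2: (33.296,-9.604) -> (29.147,-0.286) [heading=114, draw]
    FD 10.8: (29.147,-0.286) -> (24.755,9.58) [heading=114, draw]
  ]
  -- iteration 3/3 --
  RT 78: heading 114 -> 36
  REPEAT 4 [
    -- iteration 1/4 --
    LT 135: heading 36 -> 171
    FD 10.2: (24.755,9.58) -> (14.68,11.176) [heading=171, draw]
    FD 10.8: (14.68,11.176) -> (4.013,12.865) [heading=171, draw]
    -- iteration 2/4 --
    LT 135: heading 171 -> 306
    FD 10.2: (4.013,12.865) -> (10.009,4.613) [heading=306, draw]
    FD 10.8: (10.009,4.613) -> (16.357,-4.124) [heading=306, draw]
    -- iteration 3/4 --
    LT 135: heading 306 -> 81
    FD 10.2: (16.357,-4.124) -> (17.952,5.95) [heading=81, draw]
    FD 10.8: (17.952,5.95) -> (19.642,16.617) [heading=81, draw]
    -- iteration 4/4 --
    LT 135: heading 81 -> 216
    FD 10.2: (19.642,16.617) -> (11.39,10.622) [heading=216, draw]
    FD 10.8: (11.39,10.622) -> (2.652,4.274) [heading=216, draw]
  ]
]
Final: pos=(2.652,4.274), heading=216, 24 segment(s) drawn

Segment endpoints: x in {2.652, 3, 4.013, 4.809, 10.009, 10.691, 11.39, 11.554, 13.691, 14.68, 14.786, 16.246, 16.357, 17.952, 18.491, 19.642, 20.612, 23.213, 23.557, 24.755, 25.35, 29.005, 29.147, 32.875, 33.296}, y in {-20.437, -17.508, -15.388, -14.555, -13.142, -10.46, -9.604, -9, -8.451, -5.734, -4.124, -3.62, -2.079, -0.286, 0.104, 2.314, 4.274, 4.613, 5.95, 6.463, 9.58, 10.622, 11.176, 12.865, 16.617}
xmin=2.652, ymin=-20.437, xmax=33.296, ymax=16.617

Answer: 2.652 -20.437 33.296 16.617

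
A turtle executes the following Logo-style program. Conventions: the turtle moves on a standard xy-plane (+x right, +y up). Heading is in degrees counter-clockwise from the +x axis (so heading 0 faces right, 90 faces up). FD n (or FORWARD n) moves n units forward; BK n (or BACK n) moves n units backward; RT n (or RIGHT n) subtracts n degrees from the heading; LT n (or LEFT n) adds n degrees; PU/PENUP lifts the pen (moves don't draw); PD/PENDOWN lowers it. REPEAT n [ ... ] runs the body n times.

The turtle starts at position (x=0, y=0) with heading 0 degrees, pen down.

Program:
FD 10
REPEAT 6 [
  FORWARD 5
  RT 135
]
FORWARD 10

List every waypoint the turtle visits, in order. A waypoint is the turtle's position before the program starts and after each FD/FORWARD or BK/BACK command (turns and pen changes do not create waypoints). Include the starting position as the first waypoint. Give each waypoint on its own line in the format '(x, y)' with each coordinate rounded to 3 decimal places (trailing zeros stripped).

Executing turtle program step by step:
Start: pos=(0,0), heading=0, pen down
FD 10: (0,0) -> (10,0) [heading=0, draw]
REPEAT 6 [
  -- iteration 1/6 --
  FD 5: (10,0) -> (15,0) [heading=0, draw]
  RT 135: heading 0 -> 225
  -- iteration 2/6 --
  FD 5: (15,0) -> (11.464,-3.536) [heading=225, draw]
  RT 135: heading 225 -> 90
  -- iteration 3/6 --
  FD 5: (11.464,-3.536) -> (11.464,1.464) [heading=90, draw]
  RT 135: heading 90 -> 315
  -- iteration 4/6 --
  FD 5: (11.464,1.464) -> (15,-2.071) [heading=315, draw]
  RT 135: heading 315 -> 180
  -- iteration 5/6 --
  FD 5: (15,-2.071) -> (10,-2.071) [heading=180, draw]
  RT 135: heading 180 -> 45
  -- iteration 6/6 --
  FD 5: (10,-2.071) -> (13.536,1.464) [heading=45, draw]
  RT 135: heading 45 -> 270
]
FD 10: (13.536,1.464) -> (13.536,-8.536) [heading=270, draw]
Final: pos=(13.536,-8.536), heading=270, 8 segment(s) drawn
Waypoints (9 total):
(0, 0)
(10, 0)
(15, 0)
(11.464, -3.536)
(11.464, 1.464)
(15, -2.071)
(10, -2.071)
(13.536, 1.464)
(13.536, -8.536)

Answer: (0, 0)
(10, 0)
(15, 0)
(11.464, -3.536)
(11.464, 1.464)
(15, -2.071)
(10, -2.071)
(13.536, 1.464)
(13.536, -8.536)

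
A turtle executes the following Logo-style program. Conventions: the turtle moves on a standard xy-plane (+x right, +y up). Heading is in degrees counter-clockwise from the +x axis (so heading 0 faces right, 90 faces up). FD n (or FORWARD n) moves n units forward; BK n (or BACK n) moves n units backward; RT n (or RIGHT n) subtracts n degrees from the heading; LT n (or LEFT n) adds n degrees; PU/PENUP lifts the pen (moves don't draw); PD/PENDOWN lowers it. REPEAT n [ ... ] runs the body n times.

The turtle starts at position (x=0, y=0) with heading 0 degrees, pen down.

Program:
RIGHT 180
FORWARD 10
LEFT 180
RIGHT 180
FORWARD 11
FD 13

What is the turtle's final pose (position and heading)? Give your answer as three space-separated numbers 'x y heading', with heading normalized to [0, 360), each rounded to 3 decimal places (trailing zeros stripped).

Executing turtle program step by step:
Start: pos=(0,0), heading=0, pen down
RT 180: heading 0 -> 180
FD 10: (0,0) -> (-10,0) [heading=180, draw]
LT 180: heading 180 -> 0
RT 180: heading 0 -> 180
FD 11: (-10,0) -> (-21,0) [heading=180, draw]
FD 13: (-21,0) -> (-34,0) [heading=180, draw]
Final: pos=(-34,0), heading=180, 3 segment(s) drawn

Answer: -34 0 180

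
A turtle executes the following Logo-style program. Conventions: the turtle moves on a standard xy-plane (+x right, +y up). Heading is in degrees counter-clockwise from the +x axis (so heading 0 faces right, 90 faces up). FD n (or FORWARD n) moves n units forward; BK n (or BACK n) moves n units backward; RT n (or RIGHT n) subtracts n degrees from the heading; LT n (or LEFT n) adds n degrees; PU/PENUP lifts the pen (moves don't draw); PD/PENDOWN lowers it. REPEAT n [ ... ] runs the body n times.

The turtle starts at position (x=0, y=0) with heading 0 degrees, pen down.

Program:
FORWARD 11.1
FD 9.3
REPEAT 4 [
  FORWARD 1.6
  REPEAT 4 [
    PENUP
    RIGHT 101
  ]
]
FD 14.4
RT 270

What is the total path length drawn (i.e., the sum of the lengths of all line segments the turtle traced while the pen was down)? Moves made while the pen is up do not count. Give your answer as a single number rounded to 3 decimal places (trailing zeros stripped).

Answer: 22

Derivation:
Executing turtle program step by step:
Start: pos=(0,0), heading=0, pen down
FD 11.1: (0,0) -> (11.1,0) [heading=0, draw]
FD 9.3: (11.1,0) -> (20.4,0) [heading=0, draw]
REPEAT 4 [
  -- iteration 1/4 --
  FD 1.6: (20.4,0) -> (22,0) [heading=0, draw]
  REPEAT 4 [
    -- iteration 1/4 --
    PU: pen up
    RT 101: heading 0 -> 259
    -- iteration 2/4 --
    PU: pen up
    RT 101: heading 259 -> 158
    -- iteration 3/4 --
    PU: pen up
    RT 101: heading 158 -> 57
    -- iteration 4/4 --
    PU: pen up
    RT 101: heading 57 -> 316
  ]
  -- iteration 2/4 --
  FD 1.6: (22,0) -> (23.151,-1.111) [heading=316, move]
  REPEAT 4 [
    -- iteration 1/4 --
    PU: pen up
    RT 101: heading 316 -> 215
    -- iteration 2/4 --
    PU: pen up
    RT 101: heading 215 -> 114
    -- iteration 3/4 --
    PU: pen up
    RT 101: heading 114 -> 13
    -- iteration 4/4 --
    PU: pen up
    RT 101: heading 13 -> 272
  ]
  -- iteration 3/4 --
  FD 1.6: (23.151,-1.111) -> (23.207,-2.71) [heading=272, move]
  REPEAT 4 [
    -- iteration 1/4 --
    PU: pen up
    RT 101: heading 272 -> 171
    -- iteration 2/4 --
    PU: pen up
    RT 101: heading 171 -> 70
    -- iteration 3/4 --
    PU: pen up
    RT 101: heading 70 -> 329
    -- iteration 4/4 --
    PU: pen up
    RT 101: heading 329 -> 228
  ]
  -- iteration 4/4 --
  FD 1.6: (23.207,-2.71) -> (22.136,-3.9) [heading=228, move]
  REPEAT 4 [
    -- iteration 1/4 --
    PU: pen up
    RT 101: heading 228 -> 127
    -- iteration 2/4 --
    PU: pen up
    RT 101: heading 127 -> 26
    -- iteration 3/4 --
    PU: pen up
    RT 101: heading 26 -> 285
    -- iteration 4/4 --
    PU: pen up
    RT 101: heading 285 -> 184
  ]
]
FD 14.4: (22.136,-3.9) -> (7.771,-4.904) [heading=184, move]
RT 270: heading 184 -> 274
Final: pos=(7.771,-4.904), heading=274, 3 segment(s) drawn

Segment lengths:
  seg 1: (0,0) -> (11.1,0), length = 11.1
  seg 2: (11.1,0) -> (20.4,0), length = 9.3
  seg 3: (20.4,0) -> (22,0), length = 1.6
Total = 22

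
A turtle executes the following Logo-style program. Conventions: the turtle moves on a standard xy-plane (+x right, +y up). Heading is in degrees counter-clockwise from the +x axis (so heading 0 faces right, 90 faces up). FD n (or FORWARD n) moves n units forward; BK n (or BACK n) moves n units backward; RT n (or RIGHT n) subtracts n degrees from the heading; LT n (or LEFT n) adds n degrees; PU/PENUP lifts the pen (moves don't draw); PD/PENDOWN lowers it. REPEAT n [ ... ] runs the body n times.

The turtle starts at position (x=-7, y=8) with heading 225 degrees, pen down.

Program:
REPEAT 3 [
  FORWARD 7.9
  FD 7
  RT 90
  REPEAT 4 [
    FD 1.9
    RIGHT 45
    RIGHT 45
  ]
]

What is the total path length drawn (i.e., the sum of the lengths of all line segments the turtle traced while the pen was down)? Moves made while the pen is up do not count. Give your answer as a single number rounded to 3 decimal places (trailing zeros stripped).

Executing turtle program step by step:
Start: pos=(-7,8), heading=225, pen down
REPEAT 3 [
  -- iteration 1/3 --
  FD 7.9: (-7,8) -> (-12.586,2.414) [heading=225, draw]
  FD 7: (-12.586,2.414) -> (-17.536,-2.536) [heading=225, draw]
  RT 90: heading 225 -> 135
  REPEAT 4 [
    -- iteration 1/4 --
    FD 1.9: (-17.536,-2.536) -> (-18.879,-1.192) [heading=135, draw]
    RT 45: heading 135 -> 90
    RT 45: heading 90 -> 45
    -- iteration 2/4 --
    FD 1.9: (-18.879,-1.192) -> (-17.536,0.151) [heading=45, draw]
    RT 45: heading 45 -> 0
    RT 45: heading 0 -> 315
    -- iteration 3/4 --
    FD 1.9: (-17.536,0.151) -> (-16.192,-1.192) [heading=315, draw]
    RT 45: heading 315 -> 270
    RT 45: heading 270 -> 225
    -- iteration 4/4 --
    FD 1.9: (-16.192,-1.192) -> (-17.536,-2.536) [heading=225, draw]
    RT 45: heading 225 -> 180
    RT 45: heading 180 -> 135
  ]
  -- iteration 2/3 --
  FD 7.9: (-17.536,-2.536) -> (-23.122,3.05) [heading=135, draw]
  FD 7: (-23.122,3.05) -> (-28.072,8) [heading=135, draw]
  RT 90: heading 135 -> 45
  REPEAT 4 [
    -- iteration 1/4 --
    FD 1.9: (-28.072,8) -> (-26.728,9.344) [heading=45, draw]
    RT 45: heading 45 -> 0
    RT 45: heading 0 -> 315
    -- iteration 2/4 --
    FD 1.9: (-26.728,9.344) -> (-25.385,8) [heading=315, draw]
    RT 45: heading 315 -> 270
    RT 45: heading 270 -> 225
    -- iteration 3/4 --
    FD 1.9: (-25.385,8) -> (-26.728,6.656) [heading=225, draw]
    RT 45: heading 225 -> 180
    RT 45: heading 180 -> 135
    -- iteration 4/4 --
    FD 1.9: (-26.728,6.656) -> (-28.072,8) [heading=135, draw]
    RT 45: heading 135 -> 90
    RT 45: heading 90 -> 45
  ]
  -- iteration 3/3 --
  FD 7.9: (-28.072,8) -> (-22.486,13.586) [heading=45, draw]
  FD 7: (-22.486,13.586) -> (-17.536,18.536) [heading=45, draw]
  RT 90: heading 45 -> 315
  REPEAT 4 [
    -- iteration 1/4 --
    FD 1.9: (-17.536,18.536) -> (-16.192,17.192) [heading=315, draw]
    RT 45: heading 315 -> 270
    RT 45: heading 270 -> 225
    -- iteration 2/4 --
    FD 1.9: (-16.192,17.192) -> (-17.536,15.849) [heading=225, draw]
    RT 45: heading 225 -> 180
    RT 45: heading 180 -> 135
    -- iteration 3/4 --
    FD 1.9: (-17.536,15.849) -> (-18.879,17.192) [heading=135, draw]
    RT 45: heading 135 -> 90
    RT 45: heading 90 -> 45
    -- iteration 4/4 --
    FD 1.9: (-18.879,17.192) -> (-17.536,18.536) [heading=45, draw]
    RT 45: heading 45 -> 0
    RT 45: heading 0 -> 315
  ]
]
Final: pos=(-17.536,18.536), heading=315, 18 segment(s) drawn

Segment lengths:
  seg 1: (-7,8) -> (-12.586,2.414), length = 7.9
  seg 2: (-12.586,2.414) -> (-17.536,-2.536), length = 7
  seg 3: (-17.536,-2.536) -> (-18.879,-1.192), length = 1.9
  seg 4: (-18.879,-1.192) -> (-17.536,0.151), length = 1.9
  seg 5: (-17.536,0.151) -> (-16.192,-1.192), length = 1.9
  seg 6: (-16.192,-1.192) -> (-17.536,-2.536), length = 1.9
  seg 7: (-17.536,-2.536) -> (-23.122,3.05), length = 7.9
  seg 8: (-23.122,3.05) -> (-28.072,8), length = 7
  seg 9: (-28.072,8) -> (-26.728,9.344), length = 1.9
  seg 10: (-26.728,9.344) -> (-25.385,8), length = 1.9
  seg 11: (-25.385,8) -> (-26.728,6.656), length = 1.9
  seg 12: (-26.728,6.656) -> (-28.072,8), length = 1.9
  seg 13: (-28.072,8) -> (-22.486,13.586), length = 7.9
  seg 14: (-22.486,13.586) -> (-17.536,18.536), length = 7
  seg 15: (-17.536,18.536) -> (-16.192,17.192), length = 1.9
  seg 16: (-16.192,17.192) -> (-17.536,15.849), length = 1.9
  seg 17: (-17.536,15.849) -> (-18.879,17.192), length = 1.9
  seg 18: (-18.879,17.192) -> (-17.536,18.536), length = 1.9
Total = 67.5

Answer: 67.5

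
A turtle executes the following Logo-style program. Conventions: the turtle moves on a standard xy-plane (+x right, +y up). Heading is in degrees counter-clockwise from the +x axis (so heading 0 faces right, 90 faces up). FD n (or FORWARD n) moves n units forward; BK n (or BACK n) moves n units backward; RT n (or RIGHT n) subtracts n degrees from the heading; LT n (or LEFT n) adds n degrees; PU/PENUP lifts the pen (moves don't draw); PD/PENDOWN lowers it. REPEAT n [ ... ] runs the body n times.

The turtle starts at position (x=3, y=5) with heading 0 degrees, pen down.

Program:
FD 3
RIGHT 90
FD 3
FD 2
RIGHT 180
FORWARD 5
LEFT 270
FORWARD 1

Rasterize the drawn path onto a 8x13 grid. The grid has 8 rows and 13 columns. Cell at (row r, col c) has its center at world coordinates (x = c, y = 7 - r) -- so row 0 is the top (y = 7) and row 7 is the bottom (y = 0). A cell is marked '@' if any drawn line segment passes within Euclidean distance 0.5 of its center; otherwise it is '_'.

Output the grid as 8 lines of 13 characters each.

Segment 0: (3,5) -> (6,5)
Segment 1: (6,5) -> (6,2)
Segment 2: (6,2) -> (6,0)
Segment 3: (6,0) -> (6,5)
Segment 4: (6,5) -> (7,5)

Answer: _____________
_____________
___@@@@@_____
______@______
______@______
______@______
______@______
______@______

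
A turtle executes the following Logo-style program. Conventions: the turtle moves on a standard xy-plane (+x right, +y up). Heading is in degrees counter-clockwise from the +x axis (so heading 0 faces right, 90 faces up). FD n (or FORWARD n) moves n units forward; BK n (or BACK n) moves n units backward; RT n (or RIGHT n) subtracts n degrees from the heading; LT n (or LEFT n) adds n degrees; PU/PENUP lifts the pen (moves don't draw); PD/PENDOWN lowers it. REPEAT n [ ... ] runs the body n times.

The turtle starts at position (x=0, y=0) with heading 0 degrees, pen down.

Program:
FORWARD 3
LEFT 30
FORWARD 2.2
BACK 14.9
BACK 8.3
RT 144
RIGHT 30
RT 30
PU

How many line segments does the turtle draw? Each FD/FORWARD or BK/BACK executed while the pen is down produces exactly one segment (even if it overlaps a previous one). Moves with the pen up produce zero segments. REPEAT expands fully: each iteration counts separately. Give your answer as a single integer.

Executing turtle program step by step:
Start: pos=(0,0), heading=0, pen down
FD 3: (0,0) -> (3,0) [heading=0, draw]
LT 30: heading 0 -> 30
FD 2.2: (3,0) -> (4.905,1.1) [heading=30, draw]
BK 14.9: (4.905,1.1) -> (-7.999,-6.35) [heading=30, draw]
BK 8.3: (-7.999,-6.35) -> (-15.187,-10.5) [heading=30, draw]
RT 144: heading 30 -> 246
RT 30: heading 246 -> 216
RT 30: heading 216 -> 186
PU: pen up
Final: pos=(-15.187,-10.5), heading=186, 4 segment(s) drawn
Segments drawn: 4

Answer: 4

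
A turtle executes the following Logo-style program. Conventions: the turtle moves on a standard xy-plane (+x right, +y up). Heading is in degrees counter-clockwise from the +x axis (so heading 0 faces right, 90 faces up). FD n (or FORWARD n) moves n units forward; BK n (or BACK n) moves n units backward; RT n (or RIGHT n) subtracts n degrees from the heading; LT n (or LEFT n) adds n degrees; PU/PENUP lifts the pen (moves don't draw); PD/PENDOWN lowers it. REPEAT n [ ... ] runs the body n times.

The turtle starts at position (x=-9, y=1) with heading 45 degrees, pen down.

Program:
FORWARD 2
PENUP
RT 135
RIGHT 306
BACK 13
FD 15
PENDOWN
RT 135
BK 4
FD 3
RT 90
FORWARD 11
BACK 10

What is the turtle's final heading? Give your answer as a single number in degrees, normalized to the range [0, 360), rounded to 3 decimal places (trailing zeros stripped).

Executing turtle program step by step:
Start: pos=(-9,1), heading=45, pen down
FD 2: (-9,1) -> (-7.586,2.414) [heading=45, draw]
PU: pen up
RT 135: heading 45 -> 270
RT 306: heading 270 -> 324
BK 13: (-7.586,2.414) -> (-18.103,10.055) [heading=324, move]
FD 15: (-18.103,10.055) -> (-5.968,1.239) [heading=324, move]
PD: pen down
RT 135: heading 324 -> 189
BK 4: (-5.968,1.239) -> (-2.017,1.864) [heading=189, draw]
FD 3: (-2.017,1.864) -> (-4.98,1.395) [heading=189, draw]
RT 90: heading 189 -> 99
FD 11: (-4.98,1.395) -> (-6.701,12.26) [heading=99, draw]
BK 10: (-6.701,12.26) -> (-5.136,2.383) [heading=99, draw]
Final: pos=(-5.136,2.383), heading=99, 5 segment(s) drawn

Answer: 99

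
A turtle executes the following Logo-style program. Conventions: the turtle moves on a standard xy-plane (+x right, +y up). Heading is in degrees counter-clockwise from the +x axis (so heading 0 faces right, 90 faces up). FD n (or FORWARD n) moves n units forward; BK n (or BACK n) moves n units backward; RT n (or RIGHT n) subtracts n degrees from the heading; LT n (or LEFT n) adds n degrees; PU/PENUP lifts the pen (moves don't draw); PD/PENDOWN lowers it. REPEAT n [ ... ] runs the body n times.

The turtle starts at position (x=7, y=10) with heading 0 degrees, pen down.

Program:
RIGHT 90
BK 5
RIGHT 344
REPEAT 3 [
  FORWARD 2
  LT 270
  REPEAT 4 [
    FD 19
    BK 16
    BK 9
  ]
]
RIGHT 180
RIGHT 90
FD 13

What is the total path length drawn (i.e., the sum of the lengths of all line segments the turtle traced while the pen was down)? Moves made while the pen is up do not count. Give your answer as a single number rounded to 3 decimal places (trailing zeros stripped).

Executing turtle program step by step:
Start: pos=(7,10), heading=0, pen down
RT 90: heading 0 -> 270
BK 5: (7,10) -> (7,15) [heading=270, draw]
RT 344: heading 270 -> 286
REPEAT 3 [
  -- iteration 1/3 --
  FD 2: (7,15) -> (7.551,13.077) [heading=286, draw]
  LT 270: heading 286 -> 196
  REPEAT 4 [
    -- iteration 1/4 --
    FD 19: (7.551,13.077) -> (-10.713,7.84) [heading=196, draw]
    BK 16: (-10.713,7.84) -> (4.667,12.251) [heading=196, draw]
    BK 9: (4.667,12.251) -> (13.319,14.731) [heading=196, draw]
    -- iteration 2/4 --
    FD 19: (13.319,14.731) -> (-4.945,9.494) [heading=196, draw]
    BK 16: (-4.945,9.494) -> (10.435,13.904) [heading=196, draw]
    BK 9: (10.435,13.904) -> (19.086,16.385) [heading=196, draw]
    -- iteration 3/4 --
    FD 19: (19.086,16.385) -> (0.822,11.148) [heading=196, draw]
    BK 16: (0.822,11.148) -> (16.203,15.558) [heading=196, draw]
    BK 9: (16.203,15.558) -> (24.854,18.039) [heading=196, draw]
    -- iteration 4/4 --
    FD 19: (24.854,18.039) -> (6.59,12.802) [heading=196, draw]
    BK 16: (6.59,12.802) -> (21.97,17.212) [heading=196, draw]
    BK 9: (21.97,17.212) -> (30.622,19.693) [heading=196, draw]
  ]
  -- iteration 2/3 --
  FD 2: (30.622,19.693) -> (28.699,19.141) [heading=196, draw]
  LT 270: heading 196 -> 106
  REPEAT 4 [
    -- iteration 1/4 --
    FD 19: (28.699,19.141) -> (23.462,37.405) [heading=106, draw]
    BK 16: (23.462,37.405) -> (27.872,22.025) [heading=106, draw]
    BK 9: (27.872,22.025) -> (30.353,13.374) [heading=106, draw]
    -- iteration 2/4 --
    FD 19: (30.353,13.374) -> (25.116,31.638) [heading=106, draw]
    BK 16: (25.116,31.638) -> (29.526,16.258) [heading=106, draw]
    BK 9: (29.526,16.258) -> (32.007,7.606) [heading=106, draw]
    -- iteration 3/4 --
    FD 19: (32.007,7.606) -> (26.77,25.87) [heading=106, draw]
    BK 16: (26.77,25.87) -> (31.18,10.49) [heading=106, draw]
    BK 9: (31.18,10.49) -> (33.661,1.839) [heading=106, draw]
    -- iteration 4/4 --
    FD 19: (33.661,1.839) -> (28.423,20.103) [heading=106, draw]
    BK 16: (28.423,20.103) -> (32.834,4.723) [heading=106, draw]
    BK 9: (32.834,4.723) -> (35.314,-3.929) [heading=106, draw]
  ]
  -- iteration 3/3 --
  FD 2: (35.314,-3.929) -> (34.763,-2.006) [heading=106, draw]
  LT 270: heading 106 -> 16
  REPEAT 4 [
    -- iteration 1/4 --
    FD 19: (34.763,-2.006) -> (53.027,3.231) [heading=16, draw]
    BK 16: (53.027,3.231) -> (37.647,-1.179) [heading=16, draw]
    BK 9: (37.647,-1.179) -> (28.995,-3.66) [heading=16, draw]
    -- iteration 2/4 --
    FD 19: (28.995,-3.66) -> (47.259,1.577) [heading=16, draw]
    BK 16: (47.259,1.577) -> (31.879,-2.833) [heading=16, draw]
    BK 9: (31.879,-2.833) -> (23.228,-5.314) [heading=16, draw]
    -- iteration 3/4 --
    FD 19: (23.228,-5.314) -> (41.492,-0.077) [heading=16, draw]
    BK 16: (41.492,-0.077) -> (26.112,-4.487) [heading=16, draw]
    BK 9: (26.112,-4.487) -> (17.46,-6.968) [heading=16, draw]
    -- iteration 4/4 --
    FD 19: (17.46,-6.968) -> (35.724,-1.731) [heading=16, draw]
    BK 16: (35.724,-1.731) -> (20.344,-6.141) [heading=16, draw]
    BK 9: (20.344,-6.141) -> (11.693,-8.622) [heading=16, draw]
  ]
]
RT 180: heading 16 -> 196
RT 90: heading 196 -> 106
FD 13: (11.693,-8.622) -> (8.109,3.875) [heading=106, draw]
Final: pos=(8.109,3.875), heading=106, 41 segment(s) drawn

Segment lengths:
  seg 1: (7,10) -> (7,15), length = 5
  seg 2: (7,15) -> (7.551,13.077), length = 2
  seg 3: (7.551,13.077) -> (-10.713,7.84), length = 19
  seg 4: (-10.713,7.84) -> (4.667,12.251), length = 16
  seg 5: (4.667,12.251) -> (13.319,14.731), length = 9
  seg 6: (13.319,14.731) -> (-4.945,9.494), length = 19
  seg 7: (-4.945,9.494) -> (10.435,13.904), length = 16
  seg 8: (10.435,13.904) -> (19.086,16.385), length = 9
  seg 9: (19.086,16.385) -> (0.822,11.148), length = 19
  seg 10: (0.822,11.148) -> (16.203,15.558), length = 16
  seg 11: (16.203,15.558) -> (24.854,18.039), length = 9
  seg 12: (24.854,18.039) -> (6.59,12.802), length = 19
  seg 13: (6.59,12.802) -> (21.97,17.212), length = 16
  seg 14: (21.97,17.212) -> (30.622,19.693), length = 9
  seg 15: (30.622,19.693) -> (28.699,19.141), length = 2
  seg 16: (28.699,19.141) -> (23.462,37.405), length = 19
  seg 17: (23.462,37.405) -> (27.872,22.025), length = 16
  seg 18: (27.872,22.025) -> (30.353,13.374), length = 9
  seg 19: (30.353,13.374) -> (25.116,31.638), length = 19
  seg 20: (25.116,31.638) -> (29.526,16.258), length = 16
  seg 21: (29.526,16.258) -> (32.007,7.606), length = 9
  seg 22: (32.007,7.606) -> (26.77,25.87), length = 19
  seg 23: (26.77,25.87) -> (31.18,10.49), length = 16
  seg 24: (31.18,10.49) -> (33.661,1.839), length = 9
  seg 25: (33.661,1.839) -> (28.423,20.103), length = 19
  seg 26: (28.423,20.103) -> (32.834,4.723), length = 16
  seg 27: (32.834,4.723) -> (35.314,-3.929), length = 9
  seg 28: (35.314,-3.929) -> (34.763,-2.006), length = 2
  seg 29: (34.763,-2.006) -> (53.027,3.231), length = 19
  seg 30: (53.027,3.231) -> (37.647,-1.179), length = 16
  seg 31: (37.647,-1.179) -> (28.995,-3.66), length = 9
  seg 32: (28.995,-3.66) -> (47.259,1.577), length = 19
  seg 33: (47.259,1.577) -> (31.879,-2.833), length = 16
  seg 34: (31.879,-2.833) -> (23.228,-5.314), length = 9
  seg 35: (23.228,-5.314) -> (41.492,-0.077), length = 19
  seg 36: (41.492,-0.077) -> (26.112,-4.487), length = 16
  seg 37: (26.112,-4.487) -> (17.46,-6.968), length = 9
  seg 38: (17.46,-6.968) -> (35.724,-1.731), length = 19
  seg 39: (35.724,-1.731) -> (20.344,-6.141), length = 16
  seg 40: (20.344,-6.141) -> (11.693,-8.622), length = 9
  seg 41: (11.693,-8.622) -> (8.109,3.875), length = 13
Total = 552

Answer: 552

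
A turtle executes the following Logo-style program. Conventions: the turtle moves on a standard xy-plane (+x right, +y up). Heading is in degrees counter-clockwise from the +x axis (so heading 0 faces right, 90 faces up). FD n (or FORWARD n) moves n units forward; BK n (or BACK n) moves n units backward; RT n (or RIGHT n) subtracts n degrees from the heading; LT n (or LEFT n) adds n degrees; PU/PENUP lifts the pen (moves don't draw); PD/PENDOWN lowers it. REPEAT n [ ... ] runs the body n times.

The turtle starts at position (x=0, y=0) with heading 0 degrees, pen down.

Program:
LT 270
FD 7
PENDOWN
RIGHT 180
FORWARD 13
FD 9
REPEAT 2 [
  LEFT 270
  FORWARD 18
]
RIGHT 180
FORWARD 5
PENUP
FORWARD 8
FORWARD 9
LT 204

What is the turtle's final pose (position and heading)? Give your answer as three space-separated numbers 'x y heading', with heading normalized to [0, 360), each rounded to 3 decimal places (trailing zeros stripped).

Executing turtle program step by step:
Start: pos=(0,0), heading=0, pen down
LT 270: heading 0 -> 270
FD 7: (0,0) -> (0,-7) [heading=270, draw]
PD: pen down
RT 180: heading 270 -> 90
FD 13: (0,-7) -> (0,6) [heading=90, draw]
FD 9: (0,6) -> (0,15) [heading=90, draw]
REPEAT 2 [
  -- iteration 1/2 --
  LT 270: heading 90 -> 0
  FD 18: (0,15) -> (18,15) [heading=0, draw]
  -- iteration 2/2 --
  LT 270: heading 0 -> 270
  FD 18: (18,15) -> (18,-3) [heading=270, draw]
]
RT 180: heading 270 -> 90
FD 5: (18,-3) -> (18,2) [heading=90, draw]
PU: pen up
FD 8: (18,2) -> (18,10) [heading=90, move]
FD 9: (18,10) -> (18,19) [heading=90, move]
LT 204: heading 90 -> 294
Final: pos=(18,19), heading=294, 6 segment(s) drawn

Answer: 18 19 294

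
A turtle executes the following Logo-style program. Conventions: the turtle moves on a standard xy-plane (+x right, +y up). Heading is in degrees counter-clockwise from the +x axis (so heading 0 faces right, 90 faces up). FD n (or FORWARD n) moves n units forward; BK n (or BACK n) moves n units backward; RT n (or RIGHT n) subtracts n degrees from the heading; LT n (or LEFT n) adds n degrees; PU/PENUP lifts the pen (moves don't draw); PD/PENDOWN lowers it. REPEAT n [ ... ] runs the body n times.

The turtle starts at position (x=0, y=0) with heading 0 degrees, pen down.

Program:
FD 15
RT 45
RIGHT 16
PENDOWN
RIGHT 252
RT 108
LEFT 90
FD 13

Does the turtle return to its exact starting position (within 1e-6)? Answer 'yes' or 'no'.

Executing turtle program step by step:
Start: pos=(0,0), heading=0, pen down
FD 15: (0,0) -> (15,0) [heading=0, draw]
RT 45: heading 0 -> 315
RT 16: heading 315 -> 299
PD: pen down
RT 252: heading 299 -> 47
RT 108: heading 47 -> 299
LT 90: heading 299 -> 29
FD 13: (15,0) -> (26.37,6.303) [heading=29, draw]
Final: pos=(26.37,6.303), heading=29, 2 segment(s) drawn

Start position: (0, 0)
Final position: (26.37, 6.303)
Distance = 27.113; >= 1e-6 -> NOT closed

Answer: no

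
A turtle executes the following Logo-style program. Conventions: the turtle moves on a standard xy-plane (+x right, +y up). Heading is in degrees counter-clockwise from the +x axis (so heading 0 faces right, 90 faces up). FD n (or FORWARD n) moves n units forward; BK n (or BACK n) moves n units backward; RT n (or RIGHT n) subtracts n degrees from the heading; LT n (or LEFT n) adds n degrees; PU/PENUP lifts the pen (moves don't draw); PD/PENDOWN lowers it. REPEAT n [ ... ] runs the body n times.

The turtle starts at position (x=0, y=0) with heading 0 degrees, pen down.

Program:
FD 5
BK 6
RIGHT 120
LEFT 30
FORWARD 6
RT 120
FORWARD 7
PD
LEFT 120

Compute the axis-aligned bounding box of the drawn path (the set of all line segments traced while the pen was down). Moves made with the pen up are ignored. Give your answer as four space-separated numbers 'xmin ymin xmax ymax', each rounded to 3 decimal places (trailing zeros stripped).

Executing turtle program step by step:
Start: pos=(0,0), heading=0, pen down
FD 5: (0,0) -> (5,0) [heading=0, draw]
BK 6: (5,0) -> (-1,0) [heading=0, draw]
RT 120: heading 0 -> 240
LT 30: heading 240 -> 270
FD 6: (-1,0) -> (-1,-6) [heading=270, draw]
RT 120: heading 270 -> 150
FD 7: (-1,-6) -> (-7.062,-2.5) [heading=150, draw]
PD: pen down
LT 120: heading 150 -> 270
Final: pos=(-7.062,-2.5), heading=270, 4 segment(s) drawn

Segment endpoints: x in {-7.062, -1, -1, 0, 5}, y in {-6, -2.5, 0}
xmin=-7.062, ymin=-6, xmax=5, ymax=0

Answer: -7.062 -6 5 0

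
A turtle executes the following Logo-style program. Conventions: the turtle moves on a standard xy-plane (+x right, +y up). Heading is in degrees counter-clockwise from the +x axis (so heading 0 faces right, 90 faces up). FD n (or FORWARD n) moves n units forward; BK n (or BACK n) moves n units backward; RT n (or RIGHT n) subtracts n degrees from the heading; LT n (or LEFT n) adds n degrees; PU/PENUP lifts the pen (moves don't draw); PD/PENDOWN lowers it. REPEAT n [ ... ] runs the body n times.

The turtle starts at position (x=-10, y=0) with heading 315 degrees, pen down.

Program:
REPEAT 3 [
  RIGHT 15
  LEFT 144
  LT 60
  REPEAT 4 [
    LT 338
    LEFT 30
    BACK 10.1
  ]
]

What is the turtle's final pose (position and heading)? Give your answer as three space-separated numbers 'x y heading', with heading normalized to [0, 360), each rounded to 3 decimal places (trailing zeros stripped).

Answer: 8.426 8.592 258

Derivation:
Executing turtle program step by step:
Start: pos=(-10,0), heading=315, pen down
REPEAT 3 [
  -- iteration 1/3 --
  RT 15: heading 315 -> 300
  LT 144: heading 300 -> 84
  LT 60: heading 84 -> 144
  REPEAT 4 [
    -- iteration 1/4 --
    LT 338: heading 144 -> 122
    LT 30: heading 122 -> 152
    BK 10.1: (-10,0) -> (-1.082,-4.742) [heading=152, draw]
    -- iteration 2/4 --
    LT 338: heading 152 -> 130
    LT 30: heading 130 -> 160
    BK 10.1: (-1.082,-4.742) -> (8.409,-8.196) [heading=160, draw]
    -- iteration 3/4 --
    LT 338: heading 160 -> 138
    LT 30: heading 138 -> 168
    BK 10.1: (8.409,-8.196) -> (18.288,-10.296) [heading=168, draw]
    -- iteration 4/4 --
    LT 338: heading 168 -> 146
    LT 30: heading 146 -> 176
    BK 10.1: (18.288,-10.296) -> (28.363,-11.001) [heading=176, draw]
  ]
  -- iteration 2/3 --
  RT 15: heading 176 -> 161
  LT 144: heading 161 -> 305
  LT 60: heading 305 -> 5
  REPEAT 4 [
    -- iteration 1/4 --
    LT 338: heading 5 -> 343
    LT 30: heading 343 -> 13
    BK 10.1: (28.363,-11.001) -> (18.522,-13.273) [heading=13, draw]
    -- iteration 2/4 --
    LT 338: heading 13 -> 351
    LT 30: heading 351 -> 21
    BK 10.1: (18.522,-13.273) -> (9.093,-16.892) [heading=21, draw]
    -- iteration 3/4 --
    LT 338: heading 21 -> 359
    LT 30: heading 359 -> 29
    BK 10.1: (9.093,-16.892) -> (0.259,-21.789) [heading=29, draw]
    -- iteration 4/4 --
    LT 338: heading 29 -> 7
    LT 30: heading 7 -> 37
    BK 10.1: (0.259,-21.789) -> (-7.807,-27.867) [heading=37, draw]
  ]
  -- iteration 3/3 --
  RT 15: heading 37 -> 22
  LT 144: heading 22 -> 166
  LT 60: heading 166 -> 226
  REPEAT 4 [
    -- iteration 1/4 --
    LT 338: heading 226 -> 204
    LT 30: heading 204 -> 234
    BK 10.1: (-7.807,-27.867) -> (-1.87,-19.696) [heading=234, draw]
    -- iteration 2/4 --
    LT 338: heading 234 -> 212
    LT 30: heading 212 -> 242
    BK 10.1: (-1.87,-19.696) -> (2.871,-10.778) [heading=242, draw]
    -- iteration 3/4 --
    LT 338: heading 242 -> 220
    LT 30: heading 220 -> 250
    BK 10.1: (2.871,-10.778) -> (6.326,-1.287) [heading=250, draw]
    -- iteration 4/4 --
    LT 338: heading 250 -> 228
    LT 30: heading 228 -> 258
    BK 10.1: (6.326,-1.287) -> (8.426,8.592) [heading=258, draw]
  ]
]
Final: pos=(8.426,8.592), heading=258, 12 segment(s) drawn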